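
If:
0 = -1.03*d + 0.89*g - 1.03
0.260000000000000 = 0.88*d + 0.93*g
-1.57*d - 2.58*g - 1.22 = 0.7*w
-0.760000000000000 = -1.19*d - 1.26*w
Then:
No Solution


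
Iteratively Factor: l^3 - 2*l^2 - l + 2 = (l + 1)*(l^2 - 3*l + 2) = (l - 1)*(l + 1)*(l - 2)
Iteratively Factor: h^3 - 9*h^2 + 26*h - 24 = (h - 3)*(h^2 - 6*h + 8) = (h - 3)*(h - 2)*(h - 4)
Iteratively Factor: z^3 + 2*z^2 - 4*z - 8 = (z - 2)*(z^2 + 4*z + 4) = (z - 2)*(z + 2)*(z + 2)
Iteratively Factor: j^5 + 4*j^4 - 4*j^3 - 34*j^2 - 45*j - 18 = (j - 3)*(j^4 + 7*j^3 + 17*j^2 + 17*j + 6) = (j - 3)*(j + 2)*(j^3 + 5*j^2 + 7*j + 3) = (j - 3)*(j + 1)*(j + 2)*(j^2 + 4*j + 3) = (j - 3)*(j + 1)^2*(j + 2)*(j + 3)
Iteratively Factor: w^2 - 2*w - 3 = (w - 3)*(w + 1)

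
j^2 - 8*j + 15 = (j - 5)*(j - 3)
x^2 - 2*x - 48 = (x - 8)*(x + 6)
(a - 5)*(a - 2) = a^2 - 7*a + 10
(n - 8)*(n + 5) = n^2 - 3*n - 40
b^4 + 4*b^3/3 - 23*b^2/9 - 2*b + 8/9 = (b - 4/3)*(b - 1/3)*(b + 1)*(b + 2)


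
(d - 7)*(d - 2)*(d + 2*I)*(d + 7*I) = d^4 - 9*d^3 + 9*I*d^3 - 81*I*d^2 + 126*d + 126*I*d - 196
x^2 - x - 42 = (x - 7)*(x + 6)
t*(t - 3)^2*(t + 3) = t^4 - 3*t^3 - 9*t^2 + 27*t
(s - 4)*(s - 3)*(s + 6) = s^3 - s^2 - 30*s + 72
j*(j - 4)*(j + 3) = j^3 - j^2 - 12*j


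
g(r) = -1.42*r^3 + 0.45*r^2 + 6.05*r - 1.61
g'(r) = -4.26*r^2 + 0.9*r + 6.05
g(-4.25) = 89.81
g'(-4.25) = -74.72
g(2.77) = -11.58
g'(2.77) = -24.14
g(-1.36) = -5.43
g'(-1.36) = -3.05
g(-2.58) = 10.16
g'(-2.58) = -24.63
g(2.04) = 0.55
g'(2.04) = -9.84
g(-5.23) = 182.20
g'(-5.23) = -115.18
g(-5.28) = 188.01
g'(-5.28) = -117.46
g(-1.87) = -2.06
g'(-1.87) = -10.53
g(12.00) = -2317.97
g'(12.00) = -596.59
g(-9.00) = 1015.57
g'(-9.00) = -347.11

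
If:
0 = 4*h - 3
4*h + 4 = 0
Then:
No Solution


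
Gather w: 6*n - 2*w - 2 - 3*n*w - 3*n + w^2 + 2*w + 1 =-3*n*w + 3*n + w^2 - 1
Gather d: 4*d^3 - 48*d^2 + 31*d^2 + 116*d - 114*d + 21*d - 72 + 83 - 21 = 4*d^3 - 17*d^2 + 23*d - 10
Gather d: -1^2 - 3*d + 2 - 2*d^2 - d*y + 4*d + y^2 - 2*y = -2*d^2 + d*(1 - y) + y^2 - 2*y + 1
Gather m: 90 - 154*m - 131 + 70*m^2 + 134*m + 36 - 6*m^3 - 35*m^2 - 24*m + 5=-6*m^3 + 35*m^2 - 44*m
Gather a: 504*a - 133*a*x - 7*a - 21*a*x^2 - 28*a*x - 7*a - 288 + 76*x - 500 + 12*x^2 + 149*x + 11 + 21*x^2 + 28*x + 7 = a*(-21*x^2 - 161*x + 490) + 33*x^2 + 253*x - 770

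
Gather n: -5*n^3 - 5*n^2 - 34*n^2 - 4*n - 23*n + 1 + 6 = -5*n^3 - 39*n^2 - 27*n + 7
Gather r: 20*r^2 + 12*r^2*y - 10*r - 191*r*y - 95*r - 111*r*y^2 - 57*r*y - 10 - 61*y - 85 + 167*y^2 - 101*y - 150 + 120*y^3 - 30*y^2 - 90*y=r^2*(12*y + 20) + r*(-111*y^2 - 248*y - 105) + 120*y^3 + 137*y^2 - 252*y - 245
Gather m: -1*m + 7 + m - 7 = 0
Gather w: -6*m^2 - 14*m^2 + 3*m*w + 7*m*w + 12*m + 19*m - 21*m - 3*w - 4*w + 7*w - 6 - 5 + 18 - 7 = -20*m^2 + 10*m*w + 10*m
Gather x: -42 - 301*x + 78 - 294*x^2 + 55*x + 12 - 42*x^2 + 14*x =-336*x^2 - 232*x + 48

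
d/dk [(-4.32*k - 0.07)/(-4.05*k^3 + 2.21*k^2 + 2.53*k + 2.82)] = (-34.992*k^3 + 8.6967*k^2 + 0.3094*k - 12.0053)/(16.4025*k^6 - 17.901*k^5 - 15.6089*k^4 - 11.6594*k^3 + 18.8653*k^2 + 14.2692*k + 7.9524)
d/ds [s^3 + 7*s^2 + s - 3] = 3*s^2 + 14*s + 1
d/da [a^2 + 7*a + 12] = 2*a + 7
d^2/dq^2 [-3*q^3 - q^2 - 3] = -18*q - 2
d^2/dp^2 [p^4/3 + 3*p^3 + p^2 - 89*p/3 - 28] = 4*p^2 + 18*p + 2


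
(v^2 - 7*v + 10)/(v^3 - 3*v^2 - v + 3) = (v^2 - 7*v + 10)/(v^3 - 3*v^2 - v + 3)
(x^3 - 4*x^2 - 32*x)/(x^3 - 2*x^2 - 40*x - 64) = x/(x + 2)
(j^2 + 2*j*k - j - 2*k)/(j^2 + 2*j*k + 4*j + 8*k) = (j - 1)/(j + 4)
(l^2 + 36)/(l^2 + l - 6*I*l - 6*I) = (l + 6*I)/(l + 1)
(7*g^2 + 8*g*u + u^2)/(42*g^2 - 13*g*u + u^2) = (7*g^2 + 8*g*u + u^2)/(42*g^2 - 13*g*u + u^2)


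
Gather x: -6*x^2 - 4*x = -6*x^2 - 4*x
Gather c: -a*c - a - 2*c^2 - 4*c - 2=-a - 2*c^2 + c*(-a - 4) - 2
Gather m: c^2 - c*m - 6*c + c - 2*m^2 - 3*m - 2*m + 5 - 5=c^2 - 5*c - 2*m^2 + m*(-c - 5)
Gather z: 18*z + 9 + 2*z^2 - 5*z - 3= 2*z^2 + 13*z + 6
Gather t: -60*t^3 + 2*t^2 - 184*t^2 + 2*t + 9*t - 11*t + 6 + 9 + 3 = -60*t^3 - 182*t^2 + 18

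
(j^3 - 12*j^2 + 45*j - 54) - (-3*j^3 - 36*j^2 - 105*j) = 4*j^3 + 24*j^2 + 150*j - 54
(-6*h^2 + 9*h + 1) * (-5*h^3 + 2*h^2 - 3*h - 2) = 30*h^5 - 57*h^4 + 31*h^3 - 13*h^2 - 21*h - 2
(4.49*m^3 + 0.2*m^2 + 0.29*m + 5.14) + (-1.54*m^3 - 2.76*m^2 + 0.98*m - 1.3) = 2.95*m^3 - 2.56*m^2 + 1.27*m + 3.84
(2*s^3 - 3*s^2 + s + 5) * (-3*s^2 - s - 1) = -6*s^5 + 7*s^4 - 2*s^3 - 13*s^2 - 6*s - 5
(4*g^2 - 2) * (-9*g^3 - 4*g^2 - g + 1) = -36*g^5 - 16*g^4 + 14*g^3 + 12*g^2 + 2*g - 2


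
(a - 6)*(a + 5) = a^2 - a - 30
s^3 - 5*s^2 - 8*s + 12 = (s - 6)*(s - 1)*(s + 2)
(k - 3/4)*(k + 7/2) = k^2 + 11*k/4 - 21/8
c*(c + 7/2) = c^2 + 7*c/2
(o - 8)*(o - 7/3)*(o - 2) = o^3 - 37*o^2/3 + 118*o/3 - 112/3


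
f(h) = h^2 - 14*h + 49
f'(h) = 2*h - 14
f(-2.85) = 97.02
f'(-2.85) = -19.70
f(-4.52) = 132.71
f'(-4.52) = -23.04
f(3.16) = 14.75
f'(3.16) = -7.68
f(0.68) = 39.94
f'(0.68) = -12.64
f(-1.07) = 65.12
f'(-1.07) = -16.14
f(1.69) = 28.20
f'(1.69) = -10.62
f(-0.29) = 53.14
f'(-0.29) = -14.58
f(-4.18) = 124.99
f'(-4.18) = -22.36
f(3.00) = 16.00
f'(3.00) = -8.00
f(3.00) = 16.00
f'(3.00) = -8.00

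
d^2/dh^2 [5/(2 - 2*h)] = -5/(h - 1)^3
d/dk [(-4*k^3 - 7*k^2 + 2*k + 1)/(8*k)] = -k - 7/8 - 1/(8*k^2)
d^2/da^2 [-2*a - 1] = 0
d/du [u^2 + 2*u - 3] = 2*u + 2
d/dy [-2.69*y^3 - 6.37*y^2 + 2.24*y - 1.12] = -8.07*y^2 - 12.74*y + 2.24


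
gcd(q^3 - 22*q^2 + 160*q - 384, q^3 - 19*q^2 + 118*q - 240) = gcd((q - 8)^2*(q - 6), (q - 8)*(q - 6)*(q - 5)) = q^2 - 14*q + 48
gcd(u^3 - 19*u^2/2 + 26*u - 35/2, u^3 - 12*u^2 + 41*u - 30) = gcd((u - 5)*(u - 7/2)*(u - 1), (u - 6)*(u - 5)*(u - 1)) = u^2 - 6*u + 5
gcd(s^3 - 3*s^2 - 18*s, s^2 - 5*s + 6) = 1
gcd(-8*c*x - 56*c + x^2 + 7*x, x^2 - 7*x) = 1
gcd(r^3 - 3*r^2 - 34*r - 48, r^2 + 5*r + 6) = r^2 + 5*r + 6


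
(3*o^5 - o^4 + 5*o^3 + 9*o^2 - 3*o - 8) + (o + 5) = 3*o^5 - o^4 + 5*o^3 + 9*o^2 - 2*o - 3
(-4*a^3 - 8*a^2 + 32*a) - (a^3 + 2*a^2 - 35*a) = -5*a^3 - 10*a^2 + 67*a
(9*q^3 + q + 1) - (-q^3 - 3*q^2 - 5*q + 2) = 10*q^3 + 3*q^2 + 6*q - 1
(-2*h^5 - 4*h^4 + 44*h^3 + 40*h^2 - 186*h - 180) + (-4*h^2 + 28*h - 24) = -2*h^5 - 4*h^4 + 44*h^3 + 36*h^2 - 158*h - 204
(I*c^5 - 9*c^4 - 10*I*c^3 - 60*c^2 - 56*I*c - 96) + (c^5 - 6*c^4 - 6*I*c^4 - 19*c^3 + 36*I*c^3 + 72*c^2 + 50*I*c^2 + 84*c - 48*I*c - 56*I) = c^5 + I*c^5 - 15*c^4 - 6*I*c^4 - 19*c^3 + 26*I*c^3 + 12*c^2 + 50*I*c^2 + 84*c - 104*I*c - 96 - 56*I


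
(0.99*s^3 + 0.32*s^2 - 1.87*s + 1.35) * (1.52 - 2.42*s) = -2.3958*s^4 + 0.7304*s^3 + 5.0118*s^2 - 6.1094*s + 2.052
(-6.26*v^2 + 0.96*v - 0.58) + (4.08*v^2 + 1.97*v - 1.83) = -2.18*v^2 + 2.93*v - 2.41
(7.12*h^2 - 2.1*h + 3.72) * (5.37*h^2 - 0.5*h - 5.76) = 38.2344*h^4 - 14.837*h^3 - 19.9848*h^2 + 10.236*h - 21.4272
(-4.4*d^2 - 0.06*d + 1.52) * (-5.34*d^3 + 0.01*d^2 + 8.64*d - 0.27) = 23.496*d^5 + 0.2764*d^4 - 46.1334*d^3 + 0.6848*d^2 + 13.149*d - 0.4104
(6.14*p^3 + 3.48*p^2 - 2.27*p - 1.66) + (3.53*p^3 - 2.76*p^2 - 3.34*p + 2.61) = 9.67*p^3 + 0.72*p^2 - 5.61*p + 0.95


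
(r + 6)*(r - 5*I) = r^2 + 6*r - 5*I*r - 30*I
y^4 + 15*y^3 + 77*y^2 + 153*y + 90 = (y + 1)*(y + 3)*(y + 5)*(y + 6)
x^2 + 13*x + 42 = (x + 6)*(x + 7)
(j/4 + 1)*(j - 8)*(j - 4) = j^3/4 - 2*j^2 - 4*j + 32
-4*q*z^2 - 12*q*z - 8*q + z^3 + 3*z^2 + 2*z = (-4*q + z)*(z + 1)*(z + 2)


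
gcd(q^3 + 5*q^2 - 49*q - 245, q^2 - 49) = q^2 - 49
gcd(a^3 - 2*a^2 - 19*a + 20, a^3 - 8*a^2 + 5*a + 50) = a - 5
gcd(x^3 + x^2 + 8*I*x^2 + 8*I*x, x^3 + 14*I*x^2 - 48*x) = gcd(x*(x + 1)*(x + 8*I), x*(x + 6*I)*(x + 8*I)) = x^2 + 8*I*x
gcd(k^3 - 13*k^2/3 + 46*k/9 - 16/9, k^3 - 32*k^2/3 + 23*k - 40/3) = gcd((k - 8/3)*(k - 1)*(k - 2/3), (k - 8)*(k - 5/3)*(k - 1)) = k - 1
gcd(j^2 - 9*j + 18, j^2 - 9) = j - 3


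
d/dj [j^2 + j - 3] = 2*j + 1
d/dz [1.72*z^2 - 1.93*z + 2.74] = 3.44*z - 1.93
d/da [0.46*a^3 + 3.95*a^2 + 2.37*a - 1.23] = 1.38*a^2 + 7.9*a + 2.37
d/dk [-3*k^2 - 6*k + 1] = -6*k - 6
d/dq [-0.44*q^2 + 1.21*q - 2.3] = 1.21 - 0.88*q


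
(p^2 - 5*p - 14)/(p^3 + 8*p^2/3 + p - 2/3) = 3*(p - 7)/(3*p^2 + 2*p - 1)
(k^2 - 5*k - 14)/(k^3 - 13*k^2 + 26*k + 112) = 1/(k - 8)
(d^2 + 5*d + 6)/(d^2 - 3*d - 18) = (d + 2)/(d - 6)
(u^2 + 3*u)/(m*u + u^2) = (u + 3)/(m + u)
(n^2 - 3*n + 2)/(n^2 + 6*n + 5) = (n^2 - 3*n + 2)/(n^2 + 6*n + 5)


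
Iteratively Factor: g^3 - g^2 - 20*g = (g + 4)*(g^2 - 5*g) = (g - 5)*(g + 4)*(g)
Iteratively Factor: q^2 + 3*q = (q)*(q + 3)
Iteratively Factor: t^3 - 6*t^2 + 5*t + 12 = (t - 4)*(t^2 - 2*t - 3) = (t - 4)*(t + 1)*(t - 3)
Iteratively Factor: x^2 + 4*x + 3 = (x + 3)*(x + 1)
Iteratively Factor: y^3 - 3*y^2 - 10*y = (y)*(y^2 - 3*y - 10) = y*(y - 5)*(y + 2)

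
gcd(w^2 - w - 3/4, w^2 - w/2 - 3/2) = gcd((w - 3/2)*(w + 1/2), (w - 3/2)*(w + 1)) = w - 3/2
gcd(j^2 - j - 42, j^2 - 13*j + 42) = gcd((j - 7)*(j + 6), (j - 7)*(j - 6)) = j - 7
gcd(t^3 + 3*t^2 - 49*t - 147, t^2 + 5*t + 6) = t + 3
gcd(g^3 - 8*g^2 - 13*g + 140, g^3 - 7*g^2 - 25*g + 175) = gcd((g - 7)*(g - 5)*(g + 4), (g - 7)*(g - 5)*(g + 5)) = g^2 - 12*g + 35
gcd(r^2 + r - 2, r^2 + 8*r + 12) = r + 2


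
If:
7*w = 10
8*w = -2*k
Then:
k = -40/7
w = 10/7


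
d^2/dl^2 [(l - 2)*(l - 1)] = 2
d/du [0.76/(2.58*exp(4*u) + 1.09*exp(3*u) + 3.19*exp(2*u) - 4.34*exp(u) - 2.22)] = (-7.8432*exp(3*u) - 2.4852*exp(2*u) - 4.8488*exp(u) + 3.2984)*exp(u)/(2.58*exp(4*u) + 1.09*exp(3*u) + 3.19*exp(2*u) - 4.34*exp(u) - 2.22)^2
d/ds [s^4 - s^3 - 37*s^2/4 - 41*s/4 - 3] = 4*s^3 - 3*s^2 - 37*s/2 - 41/4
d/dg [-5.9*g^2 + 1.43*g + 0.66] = 1.43 - 11.8*g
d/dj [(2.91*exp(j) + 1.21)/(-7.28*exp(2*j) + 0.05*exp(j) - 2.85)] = (21.1848*exp(2*j) + 17.6176*exp(j) - 8.354)*exp(j)/(52.9984*exp(4*j) - 0.728*exp(3*j) + 41.4985*exp(2*j) - 0.285*exp(j) + 8.1225)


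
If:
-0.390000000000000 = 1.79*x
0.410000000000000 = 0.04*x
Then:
No Solution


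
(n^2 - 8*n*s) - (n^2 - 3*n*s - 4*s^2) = -5*n*s + 4*s^2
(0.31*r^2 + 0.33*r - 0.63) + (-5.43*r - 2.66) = 0.31*r^2 - 5.1*r - 3.29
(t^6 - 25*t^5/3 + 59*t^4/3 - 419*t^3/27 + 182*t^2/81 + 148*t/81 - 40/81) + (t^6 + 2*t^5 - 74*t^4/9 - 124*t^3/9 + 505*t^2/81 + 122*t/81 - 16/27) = 2*t^6 - 19*t^5/3 + 103*t^4/9 - 791*t^3/27 + 229*t^2/27 + 10*t/3 - 88/81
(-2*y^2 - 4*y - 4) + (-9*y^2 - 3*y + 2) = -11*y^2 - 7*y - 2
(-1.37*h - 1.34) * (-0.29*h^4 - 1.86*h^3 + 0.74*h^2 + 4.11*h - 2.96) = 0.3973*h^5 + 2.9368*h^4 + 1.4786*h^3 - 6.6223*h^2 - 1.4522*h + 3.9664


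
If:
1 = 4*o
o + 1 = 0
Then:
No Solution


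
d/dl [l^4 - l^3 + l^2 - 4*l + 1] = 4*l^3 - 3*l^2 + 2*l - 4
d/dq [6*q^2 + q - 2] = 12*q + 1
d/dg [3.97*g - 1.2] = 3.97000000000000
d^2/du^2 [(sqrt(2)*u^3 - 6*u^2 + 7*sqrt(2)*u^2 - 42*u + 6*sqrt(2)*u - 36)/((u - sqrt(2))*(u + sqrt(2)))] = 4*(-21*u^3 + 4*sqrt(2)*u^3 - 72*u^2 + 21*sqrt(2)*u^2 - 126*u + 24*sqrt(2)*u - 48 + 14*sqrt(2))/(u^6 - 6*u^4 + 12*u^2 - 8)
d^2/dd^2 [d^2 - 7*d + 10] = 2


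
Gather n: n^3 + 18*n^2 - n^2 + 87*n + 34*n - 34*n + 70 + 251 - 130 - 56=n^3 + 17*n^2 + 87*n + 135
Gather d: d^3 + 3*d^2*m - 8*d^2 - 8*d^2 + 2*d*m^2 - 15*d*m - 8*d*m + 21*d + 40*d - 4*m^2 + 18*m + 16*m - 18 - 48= d^3 + d^2*(3*m - 16) + d*(2*m^2 - 23*m + 61) - 4*m^2 + 34*m - 66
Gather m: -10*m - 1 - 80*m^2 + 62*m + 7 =-80*m^2 + 52*m + 6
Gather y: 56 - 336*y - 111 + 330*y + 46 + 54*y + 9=48*y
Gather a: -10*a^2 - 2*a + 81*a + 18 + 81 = -10*a^2 + 79*a + 99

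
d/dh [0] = 0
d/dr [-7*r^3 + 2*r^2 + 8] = r*(4 - 21*r)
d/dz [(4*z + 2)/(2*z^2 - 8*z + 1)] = 4*(-2*z^2 - 2*z + 5)/(4*z^4 - 32*z^3 + 68*z^2 - 16*z + 1)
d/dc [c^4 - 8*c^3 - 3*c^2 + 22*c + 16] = 4*c^3 - 24*c^2 - 6*c + 22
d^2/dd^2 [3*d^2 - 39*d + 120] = 6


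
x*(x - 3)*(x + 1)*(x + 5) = x^4 + 3*x^3 - 13*x^2 - 15*x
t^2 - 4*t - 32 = (t - 8)*(t + 4)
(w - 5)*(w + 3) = w^2 - 2*w - 15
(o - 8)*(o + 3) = o^2 - 5*o - 24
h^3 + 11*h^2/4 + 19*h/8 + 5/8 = (h + 1/2)*(h + 1)*(h + 5/4)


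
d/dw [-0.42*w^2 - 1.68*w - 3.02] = -0.84*w - 1.68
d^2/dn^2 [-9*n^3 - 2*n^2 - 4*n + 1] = -54*n - 4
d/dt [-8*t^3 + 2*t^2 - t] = -24*t^2 + 4*t - 1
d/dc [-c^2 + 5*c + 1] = 5 - 2*c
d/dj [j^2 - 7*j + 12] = 2*j - 7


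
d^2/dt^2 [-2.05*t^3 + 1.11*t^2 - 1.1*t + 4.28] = 2.22 - 12.3*t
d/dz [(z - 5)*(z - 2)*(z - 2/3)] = 3*z^2 - 46*z/3 + 44/3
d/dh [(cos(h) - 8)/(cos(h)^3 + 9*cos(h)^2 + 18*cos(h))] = (-285*cos(h) - 15*cos(2*h) + cos(3*h) - 303)*sin(h)/(2*(cos(h) + 3)^2*(cos(h) + 6)^2*cos(h)^2)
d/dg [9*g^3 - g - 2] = 27*g^2 - 1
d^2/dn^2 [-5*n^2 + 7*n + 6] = -10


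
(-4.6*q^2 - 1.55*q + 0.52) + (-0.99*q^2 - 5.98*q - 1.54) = -5.59*q^2 - 7.53*q - 1.02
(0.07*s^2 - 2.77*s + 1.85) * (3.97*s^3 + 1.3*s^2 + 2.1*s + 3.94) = 0.2779*s^5 - 10.9059*s^4 + 3.8905*s^3 - 3.1362*s^2 - 7.0288*s + 7.289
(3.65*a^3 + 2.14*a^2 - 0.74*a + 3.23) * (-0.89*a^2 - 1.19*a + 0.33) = -3.2485*a^5 - 6.2481*a^4 - 0.6835*a^3 - 1.2879*a^2 - 4.0879*a + 1.0659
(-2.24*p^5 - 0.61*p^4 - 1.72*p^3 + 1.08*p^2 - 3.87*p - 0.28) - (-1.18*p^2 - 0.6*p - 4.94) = -2.24*p^5 - 0.61*p^4 - 1.72*p^3 + 2.26*p^2 - 3.27*p + 4.66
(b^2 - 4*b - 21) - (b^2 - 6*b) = 2*b - 21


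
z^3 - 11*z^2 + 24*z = z*(z - 8)*(z - 3)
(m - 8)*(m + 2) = m^2 - 6*m - 16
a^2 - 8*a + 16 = (a - 4)^2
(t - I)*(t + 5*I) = t^2 + 4*I*t + 5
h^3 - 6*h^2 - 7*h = h*(h - 7)*(h + 1)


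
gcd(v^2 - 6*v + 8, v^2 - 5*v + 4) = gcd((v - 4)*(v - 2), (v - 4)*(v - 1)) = v - 4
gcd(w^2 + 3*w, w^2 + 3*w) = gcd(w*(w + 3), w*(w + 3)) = w^2 + 3*w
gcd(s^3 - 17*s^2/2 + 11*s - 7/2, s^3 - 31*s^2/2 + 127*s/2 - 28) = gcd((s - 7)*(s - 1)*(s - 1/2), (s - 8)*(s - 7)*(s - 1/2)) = s^2 - 15*s/2 + 7/2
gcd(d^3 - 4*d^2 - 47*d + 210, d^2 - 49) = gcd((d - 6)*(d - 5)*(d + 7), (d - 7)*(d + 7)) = d + 7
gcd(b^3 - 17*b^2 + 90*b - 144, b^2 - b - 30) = b - 6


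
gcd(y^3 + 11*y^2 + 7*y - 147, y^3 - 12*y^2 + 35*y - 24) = y - 3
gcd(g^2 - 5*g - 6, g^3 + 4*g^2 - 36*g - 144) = g - 6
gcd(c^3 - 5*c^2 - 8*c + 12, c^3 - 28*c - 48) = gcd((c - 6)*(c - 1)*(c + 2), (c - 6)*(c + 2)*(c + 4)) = c^2 - 4*c - 12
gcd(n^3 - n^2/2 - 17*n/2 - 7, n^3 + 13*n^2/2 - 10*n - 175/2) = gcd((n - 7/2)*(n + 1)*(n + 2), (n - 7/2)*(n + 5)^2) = n - 7/2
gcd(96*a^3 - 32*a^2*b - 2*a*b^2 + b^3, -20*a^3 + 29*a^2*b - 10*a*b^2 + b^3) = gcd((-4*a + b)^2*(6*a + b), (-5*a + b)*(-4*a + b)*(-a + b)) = 4*a - b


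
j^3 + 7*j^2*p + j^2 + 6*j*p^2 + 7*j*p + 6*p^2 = (j + 1)*(j + p)*(j + 6*p)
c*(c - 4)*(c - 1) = c^3 - 5*c^2 + 4*c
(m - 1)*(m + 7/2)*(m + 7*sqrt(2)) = m^3 + 5*m^2/2 + 7*sqrt(2)*m^2 - 7*m/2 + 35*sqrt(2)*m/2 - 49*sqrt(2)/2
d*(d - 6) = d^2 - 6*d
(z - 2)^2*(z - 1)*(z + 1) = z^4 - 4*z^3 + 3*z^2 + 4*z - 4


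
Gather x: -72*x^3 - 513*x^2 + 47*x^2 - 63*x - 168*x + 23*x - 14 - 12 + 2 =-72*x^3 - 466*x^2 - 208*x - 24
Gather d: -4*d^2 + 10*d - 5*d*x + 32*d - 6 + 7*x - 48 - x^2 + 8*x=-4*d^2 + d*(42 - 5*x) - x^2 + 15*x - 54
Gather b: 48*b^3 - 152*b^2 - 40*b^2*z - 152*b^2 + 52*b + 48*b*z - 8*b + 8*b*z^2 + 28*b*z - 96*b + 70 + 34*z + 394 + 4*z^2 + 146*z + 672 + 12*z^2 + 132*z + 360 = 48*b^3 + b^2*(-40*z - 304) + b*(8*z^2 + 76*z - 52) + 16*z^2 + 312*z + 1496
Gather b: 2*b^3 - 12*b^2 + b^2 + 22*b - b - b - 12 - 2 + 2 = 2*b^3 - 11*b^2 + 20*b - 12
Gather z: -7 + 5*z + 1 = 5*z - 6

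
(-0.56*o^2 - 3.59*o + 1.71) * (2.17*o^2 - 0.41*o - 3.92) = -1.2152*o^4 - 7.5607*o^3 + 7.3778*o^2 + 13.3717*o - 6.7032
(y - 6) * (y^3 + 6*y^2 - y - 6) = y^4 - 37*y^2 + 36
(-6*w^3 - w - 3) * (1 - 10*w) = 60*w^4 - 6*w^3 + 10*w^2 + 29*w - 3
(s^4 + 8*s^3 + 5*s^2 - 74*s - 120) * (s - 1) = s^5 + 7*s^4 - 3*s^3 - 79*s^2 - 46*s + 120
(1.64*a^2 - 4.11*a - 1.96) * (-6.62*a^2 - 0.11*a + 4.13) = -10.8568*a^4 + 27.0278*a^3 + 20.2005*a^2 - 16.7587*a - 8.0948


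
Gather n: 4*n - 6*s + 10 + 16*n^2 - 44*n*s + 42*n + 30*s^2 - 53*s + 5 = 16*n^2 + n*(46 - 44*s) + 30*s^2 - 59*s + 15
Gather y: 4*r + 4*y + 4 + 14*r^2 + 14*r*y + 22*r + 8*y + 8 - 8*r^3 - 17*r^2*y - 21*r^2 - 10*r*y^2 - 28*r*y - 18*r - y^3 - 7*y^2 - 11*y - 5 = -8*r^3 - 7*r^2 + 8*r - y^3 + y^2*(-10*r - 7) + y*(-17*r^2 - 14*r + 1) + 7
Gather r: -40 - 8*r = -8*r - 40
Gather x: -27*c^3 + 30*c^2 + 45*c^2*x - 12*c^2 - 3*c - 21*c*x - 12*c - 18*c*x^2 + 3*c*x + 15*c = -27*c^3 + 18*c^2 - 18*c*x^2 + x*(45*c^2 - 18*c)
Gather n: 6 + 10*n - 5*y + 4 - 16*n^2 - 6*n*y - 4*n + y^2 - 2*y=-16*n^2 + n*(6 - 6*y) + y^2 - 7*y + 10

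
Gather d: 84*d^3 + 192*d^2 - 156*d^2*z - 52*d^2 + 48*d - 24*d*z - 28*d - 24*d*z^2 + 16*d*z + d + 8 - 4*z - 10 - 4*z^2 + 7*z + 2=84*d^3 + d^2*(140 - 156*z) + d*(-24*z^2 - 8*z + 21) - 4*z^2 + 3*z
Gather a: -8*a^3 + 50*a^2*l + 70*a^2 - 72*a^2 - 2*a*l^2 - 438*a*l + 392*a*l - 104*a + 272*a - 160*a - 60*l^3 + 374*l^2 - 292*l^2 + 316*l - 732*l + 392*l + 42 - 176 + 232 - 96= -8*a^3 + a^2*(50*l - 2) + a*(-2*l^2 - 46*l + 8) - 60*l^3 + 82*l^2 - 24*l + 2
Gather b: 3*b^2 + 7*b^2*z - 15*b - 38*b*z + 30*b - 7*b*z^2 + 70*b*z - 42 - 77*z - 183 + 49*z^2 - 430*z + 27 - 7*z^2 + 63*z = b^2*(7*z + 3) + b*(-7*z^2 + 32*z + 15) + 42*z^2 - 444*z - 198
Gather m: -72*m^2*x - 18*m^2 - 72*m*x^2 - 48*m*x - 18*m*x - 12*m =m^2*(-72*x - 18) + m*(-72*x^2 - 66*x - 12)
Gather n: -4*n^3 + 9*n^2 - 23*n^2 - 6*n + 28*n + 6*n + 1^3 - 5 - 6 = -4*n^3 - 14*n^2 + 28*n - 10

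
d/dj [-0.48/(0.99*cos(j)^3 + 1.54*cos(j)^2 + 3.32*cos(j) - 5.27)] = (1.4256*sin(j)^2 - 1.4784*cos(j) - 3.0192)*sin(j)/(0.99*cos(j)^3 + 1.54*cos(j)^2 + 3.32*cos(j) - 5.27)^2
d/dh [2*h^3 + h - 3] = 6*h^2 + 1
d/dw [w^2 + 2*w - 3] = 2*w + 2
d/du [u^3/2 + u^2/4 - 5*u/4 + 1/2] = 3*u^2/2 + u/2 - 5/4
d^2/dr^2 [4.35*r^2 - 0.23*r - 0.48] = 8.70000000000000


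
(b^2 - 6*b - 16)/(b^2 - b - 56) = (b + 2)/(b + 7)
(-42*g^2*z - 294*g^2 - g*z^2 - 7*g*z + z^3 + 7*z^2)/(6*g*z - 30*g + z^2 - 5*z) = (-7*g*z - 49*g + z^2 + 7*z)/(z - 5)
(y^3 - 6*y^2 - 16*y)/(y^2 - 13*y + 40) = y*(y + 2)/(y - 5)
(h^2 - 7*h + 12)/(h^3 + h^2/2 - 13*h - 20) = 2*(h - 3)/(2*h^2 + 9*h + 10)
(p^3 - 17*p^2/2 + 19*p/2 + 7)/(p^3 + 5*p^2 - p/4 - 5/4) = 2*(p^2 - 9*p + 14)/(2*p^2 + 9*p - 5)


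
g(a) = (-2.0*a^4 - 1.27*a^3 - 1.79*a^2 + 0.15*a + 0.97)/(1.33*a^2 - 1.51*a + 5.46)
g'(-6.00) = 15.15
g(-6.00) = -38.17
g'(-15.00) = 42.40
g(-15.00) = -297.43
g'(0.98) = -2.62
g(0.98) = -0.69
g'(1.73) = -6.72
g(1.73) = -4.19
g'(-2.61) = 4.78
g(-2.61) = -4.43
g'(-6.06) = 15.34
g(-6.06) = -39.09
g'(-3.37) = 7.08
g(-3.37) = -8.94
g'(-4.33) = 10.03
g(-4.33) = -17.14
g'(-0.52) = 0.35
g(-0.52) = 0.07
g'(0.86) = -2.04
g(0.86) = -0.41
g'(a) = (1.51 - 2.66*a)*(-2.0*a^4 - 1.27*a^3 - 1.79*a^2 + 0.15*a + 0.97)/(1.33*a^2 - 1.51*a + 5.46)^2 + (-8.0*a^3 - 3.81*a^2 - 3.58*a + 0.15)/(1.33*a^2 - 1.51*a + 5.46) = (-5.32*a^5 + 7.3709*a^4 - 39.8446*a^3 - 18.2992*a^2 - 22.127*a + 2.2837)/(1.7689*a^4 - 4.0166*a^3 + 16.8037*a^2 - 16.4892*a + 29.8116)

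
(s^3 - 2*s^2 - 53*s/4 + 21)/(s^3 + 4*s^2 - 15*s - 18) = (s^3 - 2*s^2 - 53*s/4 + 21)/(s^3 + 4*s^2 - 15*s - 18)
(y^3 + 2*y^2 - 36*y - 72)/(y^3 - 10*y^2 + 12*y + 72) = (y + 6)/(y - 6)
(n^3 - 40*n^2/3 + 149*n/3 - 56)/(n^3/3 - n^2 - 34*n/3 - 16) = (3*n^2 - 16*n + 21)/(n^2 + 5*n + 6)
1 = 1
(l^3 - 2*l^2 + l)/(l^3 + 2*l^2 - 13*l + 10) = l*(l - 1)/(l^2 + 3*l - 10)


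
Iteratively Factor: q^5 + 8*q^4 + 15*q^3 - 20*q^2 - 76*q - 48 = (q - 2)*(q^4 + 10*q^3 + 35*q^2 + 50*q + 24) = (q - 2)*(q + 1)*(q^3 + 9*q^2 + 26*q + 24) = (q - 2)*(q + 1)*(q + 3)*(q^2 + 6*q + 8) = (q - 2)*(q + 1)*(q + 2)*(q + 3)*(q + 4)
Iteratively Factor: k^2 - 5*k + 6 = (k - 2)*(k - 3)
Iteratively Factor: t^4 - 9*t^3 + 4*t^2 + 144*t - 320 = (t + 4)*(t^3 - 13*t^2 + 56*t - 80) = (t - 5)*(t + 4)*(t^2 - 8*t + 16) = (t - 5)*(t - 4)*(t + 4)*(t - 4)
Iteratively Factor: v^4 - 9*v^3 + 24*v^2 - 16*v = (v - 1)*(v^3 - 8*v^2 + 16*v) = (v - 4)*(v - 1)*(v^2 - 4*v) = v*(v - 4)*(v - 1)*(v - 4)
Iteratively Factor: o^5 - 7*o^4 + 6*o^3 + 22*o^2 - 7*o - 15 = (o - 5)*(o^4 - 2*o^3 - 4*o^2 + 2*o + 3) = (o - 5)*(o + 1)*(o^3 - 3*o^2 - o + 3) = (o - 5)*(o + 1)^2*(o^2 - 4*o + 3) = (o - 5)*(o - 1)*(o + 1)^2*(o - 3)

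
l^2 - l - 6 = (l - 3)*(l + 2)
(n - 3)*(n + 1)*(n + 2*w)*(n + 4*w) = n^4 + 6*n^3*w - 2*n^3 + 8*n^2*w^2 - 12*n^2*w - 3*n^2 - 16*n*w^2 - 18*n*w - 24*w^2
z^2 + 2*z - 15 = (z - 3)*(z + 5)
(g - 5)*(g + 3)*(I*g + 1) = I*g^3 + g^2 - 2*I*g^2 - 2*g - 15*I*g - 15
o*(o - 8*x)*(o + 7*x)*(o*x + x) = o^4*x - o^3*x^2 + o^3*x - 56*o^2*x^3 - o^2*x^2 - 56*o*x^3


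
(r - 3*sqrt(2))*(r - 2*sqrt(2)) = r^2 - 5*sqrt(2)*r + 12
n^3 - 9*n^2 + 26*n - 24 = (n - 4)*(n - 3)*(n - 2)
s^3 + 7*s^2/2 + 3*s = s*(s + 3/2)*(s + 2)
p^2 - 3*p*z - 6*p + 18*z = (p - 6)*(p - 3*z)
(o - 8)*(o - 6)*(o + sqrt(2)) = o^3 - 14*o^2 + sqrt(2)*o^2 - 14*sqrt(2)*o + 48*o + 48*sqrt(2)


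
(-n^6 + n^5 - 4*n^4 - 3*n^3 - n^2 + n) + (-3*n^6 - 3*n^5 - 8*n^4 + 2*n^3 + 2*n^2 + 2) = -4*n^6 - 2*n^5 - 12*n^4 - n^3 + n^2 + n + 2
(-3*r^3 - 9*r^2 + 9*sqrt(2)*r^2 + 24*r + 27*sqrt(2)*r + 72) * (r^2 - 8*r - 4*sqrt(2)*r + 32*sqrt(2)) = -3*r^5 + 15*r^4 + 21*sqrt(2)*r^4 - 105*sqrt(2)*r^3 + 24*r^3 - 600*sqrt(2)*r^2 + 240*r^2 + 480*sqrt(2)*r + 1152*r + 2304*sqrt(2)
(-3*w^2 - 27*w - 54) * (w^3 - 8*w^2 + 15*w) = -3*w^5 - 3*w^4 + 117*w^3 + 27*w^2 - 810*w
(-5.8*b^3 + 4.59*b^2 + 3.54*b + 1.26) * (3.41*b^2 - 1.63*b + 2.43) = -19.778*b^5 + 25.1059*b^4 - 9.5043*b^3 + 9.6801*b^2 + 6.5484*b + 3.0618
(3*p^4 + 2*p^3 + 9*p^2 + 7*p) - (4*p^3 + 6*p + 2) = 3*p^4 - 2*p^3 + 9*p^2 + p - 2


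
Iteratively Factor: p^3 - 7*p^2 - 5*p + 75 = (p - 5)*(p^2 - 2*p - 15) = (p - 5)^2*(p + 3)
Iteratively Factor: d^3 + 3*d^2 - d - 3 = (d - 1)*(d^2 + 4*d + 3) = (d - 1)*(d + 1)*(d + 3)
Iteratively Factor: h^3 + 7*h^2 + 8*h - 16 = (h + 4)*(h^2 + 3*h - 4) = (h - 1)*(h + 4)*(h + 4)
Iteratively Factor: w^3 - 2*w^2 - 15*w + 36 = (w + 4)*(w^2 - 6*w + 9) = (w - 3)*(w + 4)*(w - 3)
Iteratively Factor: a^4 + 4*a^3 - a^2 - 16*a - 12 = (a + 1)*(a^3 + 3*a^2 - 4*a - 12) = (a + 1)*(a + 3)*(a^2 - 4) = (a + 1)*(a + 2)*(a + 3)*(a - 2)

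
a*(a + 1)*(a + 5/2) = a^3 + 7*a^2/2 + 5*a/2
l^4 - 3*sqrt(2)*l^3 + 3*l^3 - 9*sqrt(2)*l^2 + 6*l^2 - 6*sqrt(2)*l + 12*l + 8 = (l + 1)*(l + 2)*(l - 2*sqrt(2))*(l - sqrt(2))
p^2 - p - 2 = (p - 2)*(p + 1)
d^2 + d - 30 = (d - 5)*(d + 6)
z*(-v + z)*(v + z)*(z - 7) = -v^2*z^2 + 7*v^2*z + z^4 - 7*z^3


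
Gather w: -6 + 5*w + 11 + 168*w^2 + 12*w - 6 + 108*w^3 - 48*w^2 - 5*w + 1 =108*w^3 + 120*w^2 + 12*w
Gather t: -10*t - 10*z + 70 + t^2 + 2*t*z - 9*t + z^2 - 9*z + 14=t^2 + t*(2*z - 19) + z^2 - 19*z + 84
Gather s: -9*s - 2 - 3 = -9*s - 5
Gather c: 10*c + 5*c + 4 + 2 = 15*c + 6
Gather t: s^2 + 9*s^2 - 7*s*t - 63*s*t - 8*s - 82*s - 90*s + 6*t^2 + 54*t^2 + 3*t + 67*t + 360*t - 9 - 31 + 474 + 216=10*s^2 - 180*s + 60*t^2 + t*(430 - 70*s) + 650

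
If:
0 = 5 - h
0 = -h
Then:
No Solution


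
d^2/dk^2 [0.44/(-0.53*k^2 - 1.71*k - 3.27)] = (0.247192*k^2 + 0.797544*k - 0.44*(1.06*k + 1.71)*(2.12*k + 3.42) + 1.525128)/(0.53*k^2 + 1.71*k + 3.27)^3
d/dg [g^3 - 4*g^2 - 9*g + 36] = 3*g^2 - 8*g - 9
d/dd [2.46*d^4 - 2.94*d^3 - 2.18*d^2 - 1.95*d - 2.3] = 9.84*d^3 - 8.82*d^2 - 4.36*d - 1.95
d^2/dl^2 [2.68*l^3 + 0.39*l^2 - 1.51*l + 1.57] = 16.08*l + 0.78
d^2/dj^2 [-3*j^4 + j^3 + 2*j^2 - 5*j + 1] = -36*j^2 + 6*j + 4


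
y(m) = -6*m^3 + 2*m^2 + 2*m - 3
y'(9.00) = -1420.00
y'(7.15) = -889.60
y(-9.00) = 4515.00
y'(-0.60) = -6.88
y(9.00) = -4197.00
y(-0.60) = -2.18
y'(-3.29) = -205.99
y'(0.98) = -11.37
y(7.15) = -2079.61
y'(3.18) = -167.30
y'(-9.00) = -1492.00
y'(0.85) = -7.60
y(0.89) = -3.87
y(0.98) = -4.77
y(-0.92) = 1.52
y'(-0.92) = -16.92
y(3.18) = -169.36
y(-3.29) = 225.74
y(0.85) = -3.54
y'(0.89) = -8.70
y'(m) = -18*m^2 + 4*m + 2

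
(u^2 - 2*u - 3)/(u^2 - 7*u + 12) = (u + 1)/(u - 4)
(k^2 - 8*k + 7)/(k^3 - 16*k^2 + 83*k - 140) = (k - 1)/(k^2 - 9*k + 20)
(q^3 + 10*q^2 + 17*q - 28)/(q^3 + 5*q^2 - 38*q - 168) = (q - 1)/(q - 6)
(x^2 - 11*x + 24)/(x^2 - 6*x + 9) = (x - 8)/(x - 3)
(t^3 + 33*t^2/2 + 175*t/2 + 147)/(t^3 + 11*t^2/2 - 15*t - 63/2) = (2*t^2 + 19*t + 42)/(2*t^2 - 3*t - 9)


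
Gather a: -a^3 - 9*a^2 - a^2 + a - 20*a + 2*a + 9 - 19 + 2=-a^3 - 10*a^2 - 17*a - 8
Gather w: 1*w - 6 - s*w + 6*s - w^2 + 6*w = 6*s - w^2 + w*(7 - s) - 6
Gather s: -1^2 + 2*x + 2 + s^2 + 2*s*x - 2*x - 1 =s^2 + 2*s*x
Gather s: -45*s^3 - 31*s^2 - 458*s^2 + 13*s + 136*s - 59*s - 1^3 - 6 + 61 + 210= -45*s^3 - 489*s^2 + 90*s + 264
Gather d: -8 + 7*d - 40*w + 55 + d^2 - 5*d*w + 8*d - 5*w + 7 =d^2 + d*(15 - 5*w) - 45*w + 54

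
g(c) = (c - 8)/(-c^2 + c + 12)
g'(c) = (c - 8)*(2*c - 1)/(-c^2 + c + 12)^2 + 1/(-c^2 + c + 12)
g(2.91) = -0.79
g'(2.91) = -0.44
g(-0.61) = -0.78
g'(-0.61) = 0.25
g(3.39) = -1.18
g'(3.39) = -1.50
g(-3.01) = 157.06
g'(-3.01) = 15714.27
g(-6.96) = 0.34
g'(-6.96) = 0.10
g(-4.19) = 1.25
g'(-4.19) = 1.10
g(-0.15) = -0.69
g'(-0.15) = 0.16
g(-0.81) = -0.84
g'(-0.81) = 0.30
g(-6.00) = 0.47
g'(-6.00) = 0.17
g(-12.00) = 0.14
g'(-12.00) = 0.02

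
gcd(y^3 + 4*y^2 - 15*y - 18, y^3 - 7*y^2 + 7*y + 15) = y^2 - 2*y - 3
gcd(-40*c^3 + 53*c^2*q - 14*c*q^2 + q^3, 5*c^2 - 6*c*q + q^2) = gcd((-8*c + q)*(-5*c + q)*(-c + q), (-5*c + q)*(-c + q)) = 5*c^2 - 6*c*q + q^2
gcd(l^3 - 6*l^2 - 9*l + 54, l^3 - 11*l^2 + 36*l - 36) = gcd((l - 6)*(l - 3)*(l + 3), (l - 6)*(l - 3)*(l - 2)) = l^2 - 9*l + 18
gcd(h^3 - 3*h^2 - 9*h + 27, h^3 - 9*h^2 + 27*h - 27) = h^2 - 6*h + 9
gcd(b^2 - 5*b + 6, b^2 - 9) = b - 3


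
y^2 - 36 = (y - 6)*(y + 6)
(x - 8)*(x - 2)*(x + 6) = x^3 - 4*x^2 - 44*x + 96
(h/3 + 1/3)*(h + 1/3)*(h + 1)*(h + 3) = h^4/3 + 16*h^3/9 + 26*h^2/9 + 16*h/9 + 1/3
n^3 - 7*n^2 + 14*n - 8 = (n - 4)*(n - 2)*(n - 1)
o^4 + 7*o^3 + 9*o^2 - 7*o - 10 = (o - 1)*(o + 1)*(o + 2)*(o + 5)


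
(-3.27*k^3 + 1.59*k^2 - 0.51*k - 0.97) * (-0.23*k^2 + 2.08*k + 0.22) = 0.7521*k^5 - 7.1673*k^4 + 2.7051*k^3 - 0.4879*k^2 - 2.1298*k - 0.2134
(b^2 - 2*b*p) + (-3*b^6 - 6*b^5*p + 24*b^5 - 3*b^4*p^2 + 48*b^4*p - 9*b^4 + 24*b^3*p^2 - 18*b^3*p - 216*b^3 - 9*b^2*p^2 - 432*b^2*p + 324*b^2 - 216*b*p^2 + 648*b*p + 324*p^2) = -3*b^6 - 6*b^5*p + 24*b^5 - 3*b^4*p^2 + 48*b^4*p - 9*b^4 + 24*b^3*p^2 - 18*b^3*p - 216*b^3 - 9*b^2*p^2 - 432*b^2*p + 325*b^2 - 216*b*p^2 + 646*b*p + 324*p^2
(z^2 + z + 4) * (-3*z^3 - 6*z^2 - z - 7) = -3*z^5 - 9*z^4 - 19*z^3 - 32*z^2 - 11*z - 28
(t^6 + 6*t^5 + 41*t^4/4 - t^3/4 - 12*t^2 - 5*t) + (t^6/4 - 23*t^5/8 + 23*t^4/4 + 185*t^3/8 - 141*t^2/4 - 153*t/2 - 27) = 5*t^6/4 + 25*t^5/8 + 16*t^4 + 183*t^3/8 - 189*t^2/4 - 163*t/2 - 27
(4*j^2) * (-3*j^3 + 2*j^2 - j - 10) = -12*j^5 + 8*j^4 - 4*j^3 - 40*j^2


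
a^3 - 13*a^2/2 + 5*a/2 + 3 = (a - 6)*(a - 1)*(a + 1/2)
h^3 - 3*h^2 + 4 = (h - 2)^2*(h + 1)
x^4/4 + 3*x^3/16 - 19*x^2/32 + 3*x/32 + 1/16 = (x/4 + 1/2)*(x - 1)*(x - 1/2)*(x + 1/4)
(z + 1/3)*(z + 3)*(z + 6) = z^3 + 28*z^2/3 + 21*z + 6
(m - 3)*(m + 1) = m^2 - 2*m - 3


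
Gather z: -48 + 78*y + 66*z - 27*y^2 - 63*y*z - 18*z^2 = -27*y^2 + 78*y - 18*z^2 + z*(66 - 63*y) - 48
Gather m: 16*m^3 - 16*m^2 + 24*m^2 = 16*m^3 + 8*m^2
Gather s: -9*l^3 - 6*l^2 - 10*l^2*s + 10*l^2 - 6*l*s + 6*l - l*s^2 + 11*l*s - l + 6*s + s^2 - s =-9*l^3 + 4*l^2 + 5*l + s^2*(1 - l) + s*(-10*l^2 + 5*l + 5)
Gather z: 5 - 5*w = 5 - 5*w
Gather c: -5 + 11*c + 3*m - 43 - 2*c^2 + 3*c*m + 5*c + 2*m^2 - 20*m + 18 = -2*c^2 + c*(3*m + 16) + 2*m^2 - 17*m - 30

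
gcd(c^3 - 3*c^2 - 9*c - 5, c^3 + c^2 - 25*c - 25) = c^2 - 4*c - 5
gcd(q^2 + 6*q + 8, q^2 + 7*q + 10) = q + 2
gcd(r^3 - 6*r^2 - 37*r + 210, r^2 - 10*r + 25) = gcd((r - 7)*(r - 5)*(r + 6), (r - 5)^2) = r - 5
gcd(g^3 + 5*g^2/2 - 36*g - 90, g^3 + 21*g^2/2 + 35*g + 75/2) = g + 5/2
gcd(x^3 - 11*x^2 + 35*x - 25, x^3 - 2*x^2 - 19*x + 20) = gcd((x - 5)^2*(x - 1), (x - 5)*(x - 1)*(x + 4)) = x^2 - 6*x + 5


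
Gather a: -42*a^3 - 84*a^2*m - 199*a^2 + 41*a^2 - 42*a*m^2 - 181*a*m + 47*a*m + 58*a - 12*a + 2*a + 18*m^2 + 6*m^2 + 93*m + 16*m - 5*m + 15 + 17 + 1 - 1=-42*a^3 + a^2*(-84*m - 158) + a*(-42*m^2 - 134*m + 48) + 24*m^2 + 104*m + 32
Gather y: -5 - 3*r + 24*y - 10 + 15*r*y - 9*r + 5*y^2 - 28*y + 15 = -12*r + 5*y^2 + y*(15*r - 4)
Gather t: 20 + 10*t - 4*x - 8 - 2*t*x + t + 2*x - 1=t*(11 - 2*x) - 2*x + 11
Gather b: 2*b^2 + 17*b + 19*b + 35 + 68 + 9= 2*b^2 + 36*b + 112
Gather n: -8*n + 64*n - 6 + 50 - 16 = 56*n + 28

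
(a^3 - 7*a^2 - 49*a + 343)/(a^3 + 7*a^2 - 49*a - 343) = (a - 7)/(a + 7)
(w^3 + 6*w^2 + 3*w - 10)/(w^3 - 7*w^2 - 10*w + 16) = (w + 5)/(w - 8)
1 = 1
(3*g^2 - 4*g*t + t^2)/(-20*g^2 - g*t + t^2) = (-3*g^2 + 4*g*t - t^2)/(20*g^2 + g*t - t^2)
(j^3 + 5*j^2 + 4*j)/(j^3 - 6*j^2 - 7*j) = (j + 4)/(j - 7)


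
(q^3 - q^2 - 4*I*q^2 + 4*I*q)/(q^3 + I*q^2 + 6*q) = (q^2 - q - 4*I*q + 4*I)/(q^2 + I*q + 6)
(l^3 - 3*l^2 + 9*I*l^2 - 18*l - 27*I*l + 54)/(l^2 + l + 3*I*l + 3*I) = (l^2 + l*(-3 + 6*I) - 18*I)/(l + 1)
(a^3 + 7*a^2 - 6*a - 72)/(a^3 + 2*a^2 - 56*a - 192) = (a - 3)/(a - 8)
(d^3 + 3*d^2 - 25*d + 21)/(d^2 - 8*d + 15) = (d^2 + 6*d - 7)/(d - 5)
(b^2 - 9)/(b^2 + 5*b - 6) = (b^2 - 9)/(b^2 + 5*b - 6)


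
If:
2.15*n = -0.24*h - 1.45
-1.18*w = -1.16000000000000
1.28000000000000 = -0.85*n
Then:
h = 7.45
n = -1.51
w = 0.98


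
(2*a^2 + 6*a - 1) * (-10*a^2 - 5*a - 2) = -20*a^4 - 70*a^3 - 24*a^2 - 7*a + 2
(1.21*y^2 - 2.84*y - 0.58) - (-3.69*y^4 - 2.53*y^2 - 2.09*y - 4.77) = 3.69*y^4 + 3.74*y^2 - 0.75*y + 4.19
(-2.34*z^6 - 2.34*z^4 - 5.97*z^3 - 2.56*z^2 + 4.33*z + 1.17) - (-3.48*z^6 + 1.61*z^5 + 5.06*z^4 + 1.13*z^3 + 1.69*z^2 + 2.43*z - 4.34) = 1.14*z^6 - 1.61*z^5 - 7.4*z^4 - 7.1*z^3 - 4.25*z^2 + 1.9*z + 5.51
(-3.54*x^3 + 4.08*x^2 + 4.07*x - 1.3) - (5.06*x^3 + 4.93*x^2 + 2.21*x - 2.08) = -8.6*x^3 - 0.85*x^2 + 1.86*x + 0.78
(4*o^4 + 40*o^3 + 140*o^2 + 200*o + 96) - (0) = 4*o^4 + 40*o^3 + 140*o^2 + 200*o + 96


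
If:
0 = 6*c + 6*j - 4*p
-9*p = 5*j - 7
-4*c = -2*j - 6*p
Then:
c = 11/8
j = -5/8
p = 9/8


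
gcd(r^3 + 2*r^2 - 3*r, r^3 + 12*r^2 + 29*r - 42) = r - 1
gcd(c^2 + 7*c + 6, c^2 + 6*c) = c + 6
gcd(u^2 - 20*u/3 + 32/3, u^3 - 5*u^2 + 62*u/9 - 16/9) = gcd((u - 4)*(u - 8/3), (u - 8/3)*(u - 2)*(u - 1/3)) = u - 8/3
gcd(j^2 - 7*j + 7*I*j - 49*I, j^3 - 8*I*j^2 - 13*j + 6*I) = 1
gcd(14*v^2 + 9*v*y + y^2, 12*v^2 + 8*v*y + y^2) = 2*v + y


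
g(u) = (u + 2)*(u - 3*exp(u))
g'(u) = u + (1 - 3*exp(u))*(u + 2) - 3*exp(u)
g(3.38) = -455.86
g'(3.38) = -553.40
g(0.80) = -16.45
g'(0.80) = -21.77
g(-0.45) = -3.66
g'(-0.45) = -3.78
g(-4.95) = 14.67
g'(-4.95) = -7.86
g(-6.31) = 27.22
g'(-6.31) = -10.60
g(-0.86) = -2.43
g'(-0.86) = -2.44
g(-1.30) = -1.48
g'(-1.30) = -1.99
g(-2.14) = 0.35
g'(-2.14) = -2.58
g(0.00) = -6.00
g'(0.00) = -7.00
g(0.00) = -6.00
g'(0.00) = -7.00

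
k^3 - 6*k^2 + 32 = (k - 4)^2*(k + 2)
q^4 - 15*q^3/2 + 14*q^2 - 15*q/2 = q*(q - 5)*(q - 3/2)*(q - 1)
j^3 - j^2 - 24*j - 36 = (j - 6)*(j + 2)*(j + 3)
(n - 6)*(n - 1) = n^2 - 7*n + 6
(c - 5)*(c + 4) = c^2 - c - 20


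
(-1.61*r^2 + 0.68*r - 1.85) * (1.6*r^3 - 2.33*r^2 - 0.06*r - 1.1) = -2.576*r^5 + 4.8393*r^4 - 4.4478*r^3 + 6.0407*r^2 - 0.637*r + 2.035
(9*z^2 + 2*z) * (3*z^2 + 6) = 27*z^4 + 6*z^3 + 54*z^2 + 12*z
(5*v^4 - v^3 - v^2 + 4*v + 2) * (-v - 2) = -5*v^5 - 9*v^4 + 3*v^3 - 2*v^2 - 10*v - 4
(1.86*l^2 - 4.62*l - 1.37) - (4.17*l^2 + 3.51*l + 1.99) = -2.31*l^2 - 8.13*l - 3.36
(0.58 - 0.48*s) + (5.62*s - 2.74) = 5.14*s - 2.16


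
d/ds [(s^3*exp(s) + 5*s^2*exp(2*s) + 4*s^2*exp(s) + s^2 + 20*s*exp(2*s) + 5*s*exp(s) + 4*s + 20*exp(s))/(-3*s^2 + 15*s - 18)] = (-s^5*exp(s) - 10*s^4*exp(2*s) + 10*s^3*exp(2*s) + 19*s^3*exp(s) + 185*s^2*exp(2*s) - 12*s^2*exp(s) + 9*s^2 - 300*s*exp(2*s) + 62*s*exp(s) - 12*s - 120*exp(2*s) - 250*exp(s) - 24)/(3*(s^4 - 10*s^3 + 37*s^2 - 60*s + 36))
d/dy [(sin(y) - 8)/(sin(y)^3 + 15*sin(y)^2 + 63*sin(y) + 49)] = (23*sin(y) + cos(2*y) + 78)*cos(y)/((sin(y) + 1)^2*(sin(y) + 7)^3)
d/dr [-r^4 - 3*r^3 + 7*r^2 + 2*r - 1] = -4*r^3 - 9*r^2 + 14*r + 2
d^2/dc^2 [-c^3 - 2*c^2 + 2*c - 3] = -6*c - 4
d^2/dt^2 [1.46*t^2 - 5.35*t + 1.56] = 2.92000000000000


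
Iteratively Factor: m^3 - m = (m - 1)*(m^2 + m) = m*(m - 1)*(m + 1)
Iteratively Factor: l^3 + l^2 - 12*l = (l)*(l^2 + l - 12) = l*(l - 3)*(l + 4)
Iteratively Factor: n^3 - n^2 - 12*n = (n + 3)*(n^2 - 4*n) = (n - 4)*(n + 3)*(n)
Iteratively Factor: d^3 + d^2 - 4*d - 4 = (d - 2)*(d^2 + 3*d + 2) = (d - 2)*(d + 2)*(d + 1)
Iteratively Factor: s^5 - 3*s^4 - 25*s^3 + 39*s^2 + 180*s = (s + 3)*(s^4 - 6*s^3 - 7*s^2 + 60*s) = (s + 3)^2*(s^3 - 9*s^2 + 20*s) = (s - 4)*(s + 3)^2*(s^2 - 5*s) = (s - 5)*(s - 4)*(s + 3)^2*(s)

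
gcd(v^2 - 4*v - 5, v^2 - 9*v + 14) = 1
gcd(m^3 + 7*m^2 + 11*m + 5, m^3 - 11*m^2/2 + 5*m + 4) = 1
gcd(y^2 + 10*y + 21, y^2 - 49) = y + 7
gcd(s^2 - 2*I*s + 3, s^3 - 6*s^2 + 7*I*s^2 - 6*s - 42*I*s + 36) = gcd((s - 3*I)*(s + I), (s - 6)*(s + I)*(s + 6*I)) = s + I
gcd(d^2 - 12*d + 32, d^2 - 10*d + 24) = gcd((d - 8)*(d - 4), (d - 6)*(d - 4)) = d - 4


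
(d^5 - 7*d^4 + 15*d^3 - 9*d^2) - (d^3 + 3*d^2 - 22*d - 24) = d^5 - 7*d^4 + 14*d^3 - 12*d^2 + 22*d + 24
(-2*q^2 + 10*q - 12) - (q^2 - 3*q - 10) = -3*q^2 + 13*q - 2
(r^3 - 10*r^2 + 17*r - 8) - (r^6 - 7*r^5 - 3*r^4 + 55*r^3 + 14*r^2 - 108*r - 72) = -r^6 + 7*r^5 + 3*r^4 - 54*r^3 - 24*r^2 + 125*r + 64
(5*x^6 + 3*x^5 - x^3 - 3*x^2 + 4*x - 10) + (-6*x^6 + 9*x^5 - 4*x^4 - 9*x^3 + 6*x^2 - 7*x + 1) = -x^6 + 12*x^5 - 4*x^4 - 10*x^3 + 3*x^2 - 3*x - 9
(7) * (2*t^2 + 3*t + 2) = 14*t^2 + 21*t + 14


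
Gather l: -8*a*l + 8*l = l*(8 - 8*a)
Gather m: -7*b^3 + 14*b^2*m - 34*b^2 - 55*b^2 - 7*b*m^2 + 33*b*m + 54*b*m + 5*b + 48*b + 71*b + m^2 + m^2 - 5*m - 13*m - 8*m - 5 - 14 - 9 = -7*b^3 - 89*b^2 + 124*b + m^2*(2 - 7*b) + m*(14*b^2 + 87*b - 26) - 28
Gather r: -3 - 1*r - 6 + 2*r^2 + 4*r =2*r^2 + 3*r - 9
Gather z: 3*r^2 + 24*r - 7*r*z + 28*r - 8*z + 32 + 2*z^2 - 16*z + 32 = 3*r^2 + 52*r + 2*z^2 + z*(-7*r - 24) + 64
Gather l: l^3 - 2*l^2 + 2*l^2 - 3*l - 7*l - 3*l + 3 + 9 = l^3 - 13*l + 12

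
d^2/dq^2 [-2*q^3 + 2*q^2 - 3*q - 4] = 4 - 12*q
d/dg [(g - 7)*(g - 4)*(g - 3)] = 3*g^2 - 28*g + 61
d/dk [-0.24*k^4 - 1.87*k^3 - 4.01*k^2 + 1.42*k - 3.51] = -0.96*k^3 - 5.61*k^2 - 8.02*k + 1.42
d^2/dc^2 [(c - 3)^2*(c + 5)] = 6*c - 2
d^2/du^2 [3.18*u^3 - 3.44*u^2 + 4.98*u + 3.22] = 19.08*u - 6.88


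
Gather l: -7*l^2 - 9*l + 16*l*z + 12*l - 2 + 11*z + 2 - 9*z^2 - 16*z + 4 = -7*l^2 + l*(16*z + 3) - 9*z^2 - 5*z + 4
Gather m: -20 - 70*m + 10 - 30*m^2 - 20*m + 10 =-30*m^2 - 90*m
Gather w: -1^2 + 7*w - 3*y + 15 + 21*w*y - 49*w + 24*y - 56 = w*(21*y - 42) + 21*y - 42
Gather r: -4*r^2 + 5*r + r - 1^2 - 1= -4*r^2 + 6*r - 2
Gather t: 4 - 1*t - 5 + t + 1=0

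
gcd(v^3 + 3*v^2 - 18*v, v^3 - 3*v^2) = v^2 - 3*v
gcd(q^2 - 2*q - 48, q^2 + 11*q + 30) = q + 6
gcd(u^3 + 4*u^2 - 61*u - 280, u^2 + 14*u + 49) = u + 7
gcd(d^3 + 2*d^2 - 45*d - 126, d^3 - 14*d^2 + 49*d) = d - 7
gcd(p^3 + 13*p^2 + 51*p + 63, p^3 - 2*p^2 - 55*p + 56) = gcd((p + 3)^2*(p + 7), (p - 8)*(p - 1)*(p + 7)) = p + 7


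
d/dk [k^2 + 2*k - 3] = 2*k + 2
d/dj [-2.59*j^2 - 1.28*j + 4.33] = -5.18*j - 1.28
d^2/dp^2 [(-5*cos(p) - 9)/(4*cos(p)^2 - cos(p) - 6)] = (-180*(1 - cos(2*p))^2*cos(p) - 149*(1 - cos(2*p))^2 + 79*cos(p) - 1171*cos(2*p)/2 - 273*cos(3*p) + 40*cos(5*p) + 801/2)/(cos(p) - 2*cos(2*p) + 4)^3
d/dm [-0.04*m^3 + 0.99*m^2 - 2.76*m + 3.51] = -0.12*m^2 + 1.98*m - 2.76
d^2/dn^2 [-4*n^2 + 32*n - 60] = -8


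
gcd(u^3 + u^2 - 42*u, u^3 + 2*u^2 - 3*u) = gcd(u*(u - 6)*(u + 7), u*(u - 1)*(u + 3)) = u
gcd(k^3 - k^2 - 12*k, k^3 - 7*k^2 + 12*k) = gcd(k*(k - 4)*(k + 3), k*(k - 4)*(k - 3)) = k^2 - 4*k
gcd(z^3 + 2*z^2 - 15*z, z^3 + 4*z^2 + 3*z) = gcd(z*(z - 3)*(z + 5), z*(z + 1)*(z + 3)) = z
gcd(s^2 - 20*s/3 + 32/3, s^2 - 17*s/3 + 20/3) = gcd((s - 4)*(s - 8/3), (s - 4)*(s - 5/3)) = s - 4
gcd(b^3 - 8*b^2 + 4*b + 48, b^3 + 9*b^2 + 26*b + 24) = b + 2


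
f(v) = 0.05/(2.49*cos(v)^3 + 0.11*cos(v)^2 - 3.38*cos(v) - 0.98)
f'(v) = 0.05*(7.47*sin(v)*cos(v)^2 + 0.22*sin(v)*cos(v) - 3.38*sin(v))/(2.49*cos(v)^3 + 0.11*cos(v)^2 - 3.38*cos(v) - 0.98)^2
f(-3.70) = 0.11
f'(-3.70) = 0.24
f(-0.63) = -0.02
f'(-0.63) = -0.01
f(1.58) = -0.05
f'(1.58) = -0.19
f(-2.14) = 0.10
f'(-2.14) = 0.24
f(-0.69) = -0.02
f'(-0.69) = -0.01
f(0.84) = -0.02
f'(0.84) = 0.00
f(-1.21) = -0.02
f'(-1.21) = 0.03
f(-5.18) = -0.02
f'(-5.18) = -0.02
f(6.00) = -0.03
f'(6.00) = -0.01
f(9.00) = 0.16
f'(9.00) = 0.57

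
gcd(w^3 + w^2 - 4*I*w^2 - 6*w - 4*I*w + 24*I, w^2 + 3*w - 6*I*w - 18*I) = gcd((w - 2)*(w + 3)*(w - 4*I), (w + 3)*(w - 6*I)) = w + 3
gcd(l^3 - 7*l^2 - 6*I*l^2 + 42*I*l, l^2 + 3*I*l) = l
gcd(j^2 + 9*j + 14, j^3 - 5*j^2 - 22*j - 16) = j + 2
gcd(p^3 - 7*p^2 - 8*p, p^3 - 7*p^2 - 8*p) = p^3 - 7*p^2 - 8*p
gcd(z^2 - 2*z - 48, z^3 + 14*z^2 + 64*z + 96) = z + 6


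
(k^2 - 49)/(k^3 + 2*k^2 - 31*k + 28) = (k - 7)/(k^2 - 5*k + 4)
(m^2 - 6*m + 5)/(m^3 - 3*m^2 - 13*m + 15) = 1/(m + 3)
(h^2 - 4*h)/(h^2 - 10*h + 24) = h/(h - 6)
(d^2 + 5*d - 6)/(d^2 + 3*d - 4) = (d + 6)/(d + 4)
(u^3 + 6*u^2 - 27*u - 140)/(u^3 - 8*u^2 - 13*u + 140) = (u + 7)/(u - 7)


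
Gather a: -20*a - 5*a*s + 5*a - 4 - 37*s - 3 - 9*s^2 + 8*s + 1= a*(-5*s - 15) - 9*s^2 - 29*s - 6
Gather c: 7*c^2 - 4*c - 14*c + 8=7*c^2 - 18*c + 8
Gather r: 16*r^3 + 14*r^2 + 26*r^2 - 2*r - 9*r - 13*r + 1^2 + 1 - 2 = 16*r^3 + 40*r^2 - 24*r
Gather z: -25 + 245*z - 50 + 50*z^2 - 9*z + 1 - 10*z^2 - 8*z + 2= 40*z^2 + 228*z - 72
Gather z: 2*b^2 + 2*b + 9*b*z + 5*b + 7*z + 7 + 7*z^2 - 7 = 2*b^2 + 7*b + 7*z^2 + z*(9*b + 7)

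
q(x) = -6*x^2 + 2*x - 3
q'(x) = 2 - 12*x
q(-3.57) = -86.61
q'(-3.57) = 44.84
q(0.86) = -5.72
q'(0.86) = -8.32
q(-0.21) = -3.68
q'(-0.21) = 4.52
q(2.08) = -24.80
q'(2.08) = -22.96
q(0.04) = -2.93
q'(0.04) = 1.52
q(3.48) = -68.70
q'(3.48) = -39.76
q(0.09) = -2.87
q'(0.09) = 0.92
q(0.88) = -5.89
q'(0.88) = -8.56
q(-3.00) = -63.00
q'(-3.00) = 38.00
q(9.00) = -471.00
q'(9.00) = -106.00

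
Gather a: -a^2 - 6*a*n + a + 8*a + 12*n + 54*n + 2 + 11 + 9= -a^2 + a*(9 - 6*n) + 66*n + 22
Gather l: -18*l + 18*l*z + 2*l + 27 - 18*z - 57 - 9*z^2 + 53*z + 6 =l*(18*z - 16) - 9*z^2 + 35*z - 24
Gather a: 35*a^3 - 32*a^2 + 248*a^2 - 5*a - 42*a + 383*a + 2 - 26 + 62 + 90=35*a^3 + 216*a^2 + 336*a + 128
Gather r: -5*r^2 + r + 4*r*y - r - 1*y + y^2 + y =-5*r^2 + 4*r*y + y^2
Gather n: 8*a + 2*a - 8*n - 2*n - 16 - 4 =10*a - 10*n - 20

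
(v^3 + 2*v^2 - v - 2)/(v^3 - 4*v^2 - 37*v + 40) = (v^2 + 3*v + 2)/(v^2 - 3*v - 40)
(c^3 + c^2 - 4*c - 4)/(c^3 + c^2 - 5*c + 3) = (c^3 + c^2 - 4*c - 4)/(c^3 + c^2 - 5*c + 3)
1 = 1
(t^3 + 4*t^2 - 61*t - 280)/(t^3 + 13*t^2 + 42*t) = (t^2 - 3*t - 40)/(t*(t + 6))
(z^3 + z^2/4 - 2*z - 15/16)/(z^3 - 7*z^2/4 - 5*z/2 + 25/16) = (4*z^2 - 4*z - 3)/(4*z^2 - 12*z + 5)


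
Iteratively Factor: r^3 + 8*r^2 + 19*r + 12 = (r + 3)*(r^2 + 5*r + 4) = (r + 3)*(r + 4)*(r + 1)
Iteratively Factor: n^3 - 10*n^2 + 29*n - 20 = (n - 4)*(n^2 - 6*n + 5) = (n - 4)*(n - 1)*(n - 5)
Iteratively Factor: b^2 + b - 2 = (b + 2)*(b - 1)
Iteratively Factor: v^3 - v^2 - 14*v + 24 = (v + 4)*(v^2 - 5*v + 6) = (v - 2)*(v + 4)*(v - 3)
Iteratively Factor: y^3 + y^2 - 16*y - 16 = (y + 4)*(y^2 - 3*y - 4) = (y + 1)*(y + 4)*(y - 4)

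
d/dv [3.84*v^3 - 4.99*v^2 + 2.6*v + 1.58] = 11.52*v^2 - 9.98*v + 2.6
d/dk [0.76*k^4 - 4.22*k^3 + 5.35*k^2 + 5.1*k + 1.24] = 3.04*k^3 - 12.66*k^2 + 10.7*k + 5.1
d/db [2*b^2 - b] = 4*b - 1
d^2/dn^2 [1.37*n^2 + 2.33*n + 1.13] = 2.74000000000000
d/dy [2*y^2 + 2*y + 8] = 4*y + 2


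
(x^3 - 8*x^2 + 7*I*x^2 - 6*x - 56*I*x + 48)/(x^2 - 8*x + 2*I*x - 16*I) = (x^2 + 7*I*x - 6)/(x + 2*I)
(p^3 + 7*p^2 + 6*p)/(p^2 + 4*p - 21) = p*(p^2 + 7*p + 6)/(p^2 + 4*p - 21)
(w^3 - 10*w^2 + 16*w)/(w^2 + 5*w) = (w^2 - 10*w + 16)/(w + 5)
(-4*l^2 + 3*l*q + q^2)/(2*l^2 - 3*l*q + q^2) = (4*l + q)/(-2*l + q)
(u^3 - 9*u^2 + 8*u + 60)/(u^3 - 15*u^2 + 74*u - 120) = (u + 2)/(u - 4)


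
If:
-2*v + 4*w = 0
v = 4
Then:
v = 4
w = 2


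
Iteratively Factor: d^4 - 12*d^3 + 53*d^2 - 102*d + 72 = (d - 4)*(d^3 - 8*d^2 + 21*d - 18) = (d - 4)*(d - 2)*(d^2 - 6*d + 9) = (d - 4)*(d - 3)*(d - 2)*(d - 3)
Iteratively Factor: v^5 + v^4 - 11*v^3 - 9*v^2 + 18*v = (v - 1)*(v^4 + 2*v^3 - 9*v^2 - 18*v) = (v - 1)*(v + 2)*(v^3 - 9*v) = (v - 3)*(v - 1)*(v + 2)*(v^2 + 3*v) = (v - 3)*(v - 1)*(v + 2)*(v + 3)*(v)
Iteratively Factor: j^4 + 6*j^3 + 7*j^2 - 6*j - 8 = (j - 1)*(j^3 + 7*j^2 + 14*j + 8) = (j - 1)*(j + 2)*(j^2 + 5*j + 4) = (j - 1)*(j + 1)*(j + 2)*(j + 4)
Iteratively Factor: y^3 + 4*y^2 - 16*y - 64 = (y + 4)*(y^2 - 16) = (y + 4)^2*(y - 4)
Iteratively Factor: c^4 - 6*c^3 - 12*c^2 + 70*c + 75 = (c - 5)*(c^3 - c^2 - 17*c - 15) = (c - 5)^2*(c^2 + 4*c + 3) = (c - 5)^2*(c + 3)*(c + 1)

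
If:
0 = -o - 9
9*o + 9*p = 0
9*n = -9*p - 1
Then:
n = -82/9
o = -9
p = 9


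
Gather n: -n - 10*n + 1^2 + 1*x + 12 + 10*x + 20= -11*n + 11*x + 33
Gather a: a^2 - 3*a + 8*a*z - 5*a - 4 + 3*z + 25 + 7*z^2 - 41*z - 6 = a^2 + a*(8*z - 8) + 7*z^2 - 38*z + 15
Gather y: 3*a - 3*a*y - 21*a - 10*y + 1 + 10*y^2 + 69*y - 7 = -18*a + 10*y^2 + y*(59 - 3*a) - 6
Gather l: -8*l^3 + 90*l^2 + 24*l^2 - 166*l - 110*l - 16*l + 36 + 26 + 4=-8*l^3 + 114*l^2 - 292*l + 66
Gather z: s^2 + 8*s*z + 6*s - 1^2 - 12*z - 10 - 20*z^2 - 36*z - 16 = s^2 + 6*s - 20*z^2 + z*(8*s - 48) - 27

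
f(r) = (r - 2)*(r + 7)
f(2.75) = 7.31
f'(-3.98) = -2.96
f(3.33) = 13.74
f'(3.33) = 11.66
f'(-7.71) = -10.42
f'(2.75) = 10.50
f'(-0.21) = 4.58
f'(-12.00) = -19.00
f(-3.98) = -18.06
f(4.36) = 26.81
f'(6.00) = 17.00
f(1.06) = -7.58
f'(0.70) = 6.40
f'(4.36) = 13.72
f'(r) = 2*r + 5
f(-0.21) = -15.01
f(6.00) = 52.00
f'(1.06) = 7.12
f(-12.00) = 70.00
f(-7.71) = 6.89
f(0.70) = -10.01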